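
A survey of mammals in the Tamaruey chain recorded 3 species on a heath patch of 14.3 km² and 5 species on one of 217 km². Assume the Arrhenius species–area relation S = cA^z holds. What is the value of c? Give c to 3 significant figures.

1.82

z = ln(S₂/S₁) / ln(A₂/A₁) = ln(5/3) / ln(217/14.3) = 0.5108 / 2.7196 = 0.1878
c = S₁ / A₁^z = 3 / 14.3^0.1878 = 3 / 1.648 = 1.82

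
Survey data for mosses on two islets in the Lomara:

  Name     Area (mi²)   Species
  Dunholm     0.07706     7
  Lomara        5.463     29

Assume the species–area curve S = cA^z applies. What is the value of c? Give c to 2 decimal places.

z = ln(S₂/S₁) / ln(A₂/A₁) = ln(29/7) / ln(5.463/0.07706) = 1.4214 / 4.2612 = 0.3336
c = S₁ / A₁^z = 7 / 0.07706^0.3336 = 7 / 0.4253 = 16.46

16.46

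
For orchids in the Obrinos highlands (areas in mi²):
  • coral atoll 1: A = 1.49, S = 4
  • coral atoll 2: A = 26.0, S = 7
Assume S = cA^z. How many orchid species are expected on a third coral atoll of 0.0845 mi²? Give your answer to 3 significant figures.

2.28

z = ln(7/4) / ln(26/1.49) = 0.5596 / 2.8593 = 0.1957
c = 4 / 1.49^0.1957 = 4 / 1.081 = 3.7
S₃ = 3.7 × 0.0845^0.1957 = 3.7 × 0.6165 ≈ 2.281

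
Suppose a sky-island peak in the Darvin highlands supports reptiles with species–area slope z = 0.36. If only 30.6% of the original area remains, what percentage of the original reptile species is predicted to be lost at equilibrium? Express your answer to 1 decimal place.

S_new/S_old = (A_new/A_old)^z = 0.306^0.36
= exp(0.36 × ln 0.306) = exp(0.36 × -1.1842) = exp(-0.4263) ≈ 0.6529
Fraction lost = 1 − 0.6529 = 0.3471

34.7%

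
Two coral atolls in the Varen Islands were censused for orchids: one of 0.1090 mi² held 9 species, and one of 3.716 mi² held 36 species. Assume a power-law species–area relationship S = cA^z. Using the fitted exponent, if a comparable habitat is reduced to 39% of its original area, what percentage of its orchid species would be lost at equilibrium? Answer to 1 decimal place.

30.9%

z = ln(36/9) / ln(3.716/0.109) = 1.3863 / 3.5291 = 0.3928
S_new/S_old = (A_new/A_old)^z = 0.39^0.3928 = exp(0.3928 × -0.9416) = 0.6908
Fraction lost = 1 − 0.6908 = 0.3092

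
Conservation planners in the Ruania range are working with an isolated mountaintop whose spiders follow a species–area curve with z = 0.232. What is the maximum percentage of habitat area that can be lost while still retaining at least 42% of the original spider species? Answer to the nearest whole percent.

98%

Need (A_new/A_old)^0.232 = 0.42, so A_new/A_old = 0.42^(1/0.232) = 0.42^4.31
ln(A_new/A_old) = ln 0.42 / 0.232 = -0.8675 / 0.232 = -3.7392
A_new/A_old = e^-3.7392 ≈ 0.02377
Fraction that can be lost = 1 − 0.02377 = 0.9762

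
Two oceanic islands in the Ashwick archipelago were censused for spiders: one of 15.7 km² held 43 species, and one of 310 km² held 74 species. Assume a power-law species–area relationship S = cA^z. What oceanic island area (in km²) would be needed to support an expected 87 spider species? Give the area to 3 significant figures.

z = ln(74/43) / ln(310/15.7) = 0.5429 / 2.9829 = 0.1820
c = 43 / 15.7^0.1820 = 43 / 1.651 = 26.05
A = (87/26.05)^(1/0.1820) ⇒ ln A = ln(3.34)/0.1820 = 6.6259
A = e^6.6259 ≈ 754.4 km²

754 km²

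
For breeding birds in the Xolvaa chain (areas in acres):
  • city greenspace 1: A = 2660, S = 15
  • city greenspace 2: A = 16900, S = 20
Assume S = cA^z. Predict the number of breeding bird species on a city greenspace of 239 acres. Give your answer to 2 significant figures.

z = ln(20/15) / ln(16900/2660) = 0.2877 / 1.8490 = 0.1556
c = 15 / 2660^0.1556 = 15 / 3.411 = 4.398
S₃ = 4.398 × 239^0.1556 = 4.398 × 2.345 ≈ 10.31

10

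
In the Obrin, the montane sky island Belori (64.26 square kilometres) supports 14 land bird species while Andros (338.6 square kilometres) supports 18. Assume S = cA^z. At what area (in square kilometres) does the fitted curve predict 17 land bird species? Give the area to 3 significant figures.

232 square kilometres

z = ln(18/14) / ln(338.6/64.26) = 0.2513 / 1.6619 = 0.1512
c = 14 / 64.26^0.1512 = 14 / 1.877 = 7.46
A = (17/7.46)^(1/0.1512) ⇒ ln A = ln(2.279)/0.1512 = 5.4468
A = e^5.4468 ≈ 232 square kilometres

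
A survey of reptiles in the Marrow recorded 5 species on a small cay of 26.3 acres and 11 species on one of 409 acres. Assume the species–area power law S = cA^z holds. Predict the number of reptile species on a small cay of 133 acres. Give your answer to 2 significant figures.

z = ln(11/5) / ln(409/26.3) = 0.7885 / 2.7441 = 0.2873
c = 5 / 26.3^0.2873 = 5 / 2.559 = 1.954
S₃ = 1.954 × 133^0.2873 = 1.954 × 4.076 ≈ 7.966

8.0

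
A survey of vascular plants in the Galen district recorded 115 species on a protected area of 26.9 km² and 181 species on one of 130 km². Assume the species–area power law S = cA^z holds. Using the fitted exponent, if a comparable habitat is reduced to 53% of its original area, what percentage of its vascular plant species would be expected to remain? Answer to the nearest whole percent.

z = ln(181/115) / ln(130/26.9) = 0.4536 / 1.5754 = 0.2879
S_new/S_old = (A_new/A_old)^z = 0.53^0.2879 = exp(0.2879 × -0.6349) = 0.8329

83%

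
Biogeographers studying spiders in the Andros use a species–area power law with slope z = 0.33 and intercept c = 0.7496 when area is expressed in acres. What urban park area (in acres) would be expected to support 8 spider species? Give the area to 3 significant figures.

1310 acres

8 = 0.7496 × A^0.33  ⇒  A^0.33 = 8/0.7496 = 10.67
ln A = ln(10.67) / 0.33 = 2.3677 / 0.33 = 7.1747
A = e^7.1747 ≈ 1306 acres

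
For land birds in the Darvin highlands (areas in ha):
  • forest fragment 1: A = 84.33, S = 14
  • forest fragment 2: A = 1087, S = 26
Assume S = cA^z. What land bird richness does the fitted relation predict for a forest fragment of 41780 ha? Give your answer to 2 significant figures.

63

z = ln(26/14) / ln(1087/84.33) = 0.6190 / 2.5564 = 0.2421
c = 14 / 84.33^0.2421 = 14 / 2.927 = 4.784
S₃ = 4.784 × 41780^0.2421 = 4.784 × 13.15 ≈ 62.91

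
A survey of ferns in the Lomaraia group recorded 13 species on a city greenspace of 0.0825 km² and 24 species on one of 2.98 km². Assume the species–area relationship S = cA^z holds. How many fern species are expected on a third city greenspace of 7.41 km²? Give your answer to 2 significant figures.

28

z = ln(24/13) / ln(2.98/0.0825) = 0.6131 / 3.5869 = 0.1709
c = 13 / 0.0825^0.1709 = 13 / 0.6528 = 19.91
S₃ = 19.91 × 7.41^0.1709 = 19.91 × 1.408 ≈ 28.04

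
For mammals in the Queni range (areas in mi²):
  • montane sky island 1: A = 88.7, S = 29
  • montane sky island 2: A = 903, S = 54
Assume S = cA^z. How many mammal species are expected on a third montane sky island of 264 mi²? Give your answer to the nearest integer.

z = ln(54/29) / ln(903/88.7) = 0.6217 / 2.3205 = 0.2679
c = 29 / 88.7^0.2679 = 29 / 3.326 = 8.72
S₃ = 8.72 × 264^0.2679 = 8.72 × 4.454 ≈ 38.84

39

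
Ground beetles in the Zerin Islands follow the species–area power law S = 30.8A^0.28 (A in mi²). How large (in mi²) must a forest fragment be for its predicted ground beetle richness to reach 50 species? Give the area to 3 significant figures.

5.64 mi²

50 = 30.8 × A^0.28  ⇒  A^0.28 = 50/30.8 = 1.623
ln A = ln(1.623) / 0.28 = 0.4845 / 0.28 = 1.7304
A = e^1.7304 ≈ 5.643 mi²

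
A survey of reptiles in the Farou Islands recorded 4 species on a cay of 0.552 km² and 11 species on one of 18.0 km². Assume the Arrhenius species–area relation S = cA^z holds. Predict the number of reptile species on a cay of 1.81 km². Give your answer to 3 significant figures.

z = ln(11/4) / ln(18/0.552) = 1.0116 / 3.4846 = 0.2903
c = 4 / 0.552^0.2903 = 4 / 0.8416 = 4.753
S₃ = 4.753 × 1.81^0.2903 = 4.753 × 1.188 ≈ 5.647

5.65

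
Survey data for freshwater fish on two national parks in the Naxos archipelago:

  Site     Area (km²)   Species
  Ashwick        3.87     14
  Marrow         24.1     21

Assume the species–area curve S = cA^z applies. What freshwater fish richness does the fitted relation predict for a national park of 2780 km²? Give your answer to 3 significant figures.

z = ln(21/14) / ln(24.1/3.87) = 0.4055 / 1.8290 = 0.2217
c = 14 / 3.87^0.2217 = 14 / 1.35 = 10.37
S₃ = 10.37 × 2780^0.2217 = 10.37 × 5.801 ≈ 60.17

60.2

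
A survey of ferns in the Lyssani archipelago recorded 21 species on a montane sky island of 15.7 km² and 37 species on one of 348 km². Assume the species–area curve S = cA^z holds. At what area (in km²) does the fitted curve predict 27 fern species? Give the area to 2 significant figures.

z = ln(37/21) / ln(348/15.7) = 0.5664 / 3.0985 = 0.1828
c = 21 / 15.7^0.1828 = 21 / 1.654 = 12.69
A = (27/12.69)^(1/0.1828) ⇒ ln A = ln(2.127)/0.1828 = 4.1285
A = e^4.1285 ≈ 62.09 km²

62 km²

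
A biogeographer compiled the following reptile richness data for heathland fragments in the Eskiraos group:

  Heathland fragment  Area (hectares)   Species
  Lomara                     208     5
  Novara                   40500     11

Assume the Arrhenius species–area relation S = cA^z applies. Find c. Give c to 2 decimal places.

z = ln(S₂/S₁) / ln(A₂/A₁) = ln(11/5) / ln(40500/208) = 0.7885 / 5.2715 = 0.1496
c = S₁ / A₁^z = 5 / 208^0.1496 = 5 / 2.222 = 2.25

2.25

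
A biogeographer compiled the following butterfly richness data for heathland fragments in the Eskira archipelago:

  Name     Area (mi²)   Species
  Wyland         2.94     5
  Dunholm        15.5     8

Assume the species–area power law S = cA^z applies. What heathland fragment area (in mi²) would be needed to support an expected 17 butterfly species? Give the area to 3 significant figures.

z = ln(8/5) / ln(15.5/2.94) = 0.4700 / 1.6624 = 0.2827
c = 5 / 2.94^0.2827 = 5 / 1.356 = 3.686
A = (17/3.686)^(1/0.2827) ⇒ ln A = ln(4.612)/0.2827 = 5.4070
A = e^5.4070 ≈ 223 mi²

223 mi²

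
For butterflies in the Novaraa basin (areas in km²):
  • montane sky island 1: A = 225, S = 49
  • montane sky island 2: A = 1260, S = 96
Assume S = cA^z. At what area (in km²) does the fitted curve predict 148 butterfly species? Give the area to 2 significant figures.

3800 km²

z = ln(96/49) / ln(1260/225) = 0.6725 / 1.7228 = 0.3904
c = 49 / 225^0.3904 = 49 / 8.284 = 5.915
A = (148/5.915)^(1/0.3904) ⇒ ln A = ln(25.02)/0.3904 = 8.2477
A = e^8.2477 ≈ 3819 km²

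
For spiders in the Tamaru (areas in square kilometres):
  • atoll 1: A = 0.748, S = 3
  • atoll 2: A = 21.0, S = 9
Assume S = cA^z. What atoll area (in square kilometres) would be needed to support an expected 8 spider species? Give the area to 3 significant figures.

z = ln(9/3) / ln(21/0.748) = 1.0986 / 3.3349 = 0.3294
c = 3 / 0.748^0.3294 = 3 / 0.9088 = 3.301
A = (8/3.301)^(1/0.3294) ⇒ ln A = ln(2.423)/0.3294 = 2.6870
A = e^2.6870 ≈ 14.69 square kilometres

14.7 square kilometres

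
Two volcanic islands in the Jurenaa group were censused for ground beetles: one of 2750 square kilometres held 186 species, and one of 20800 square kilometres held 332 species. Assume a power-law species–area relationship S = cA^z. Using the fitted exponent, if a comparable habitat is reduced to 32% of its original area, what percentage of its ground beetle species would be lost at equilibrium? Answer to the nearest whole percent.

z = ln(332/186) / ln(20800/2750) = 0.5794 / 2.0234 = 0.2864
S_new/S_old = (A_new/A_old)^z = 0.32^0.2864 = exp(0.2864 × -1.1394) = 0.7216
Fraction lost = 1 − 0.7216 = 0.2784

28%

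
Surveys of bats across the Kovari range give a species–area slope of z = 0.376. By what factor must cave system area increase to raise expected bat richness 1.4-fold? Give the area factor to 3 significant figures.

(A₂/A₁)^0.376 = 1.4, so A₂/A₁ = 1.4^(1/0.376) = 1.4^2.66
ln(A₂/A₁) = ln 1.4 / 0.376 = 0.3365 / 0.376 = 0.8949
A₂/A₁ = e^0.8949 ≈ 2.447

2.45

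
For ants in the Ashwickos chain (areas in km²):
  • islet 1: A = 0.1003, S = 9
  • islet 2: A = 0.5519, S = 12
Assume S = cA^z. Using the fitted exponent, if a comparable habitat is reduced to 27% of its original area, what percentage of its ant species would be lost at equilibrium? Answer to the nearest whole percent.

20%

z = ln(12/9) / ln(0.5519/0.1003) = 0.2877 / 1.7052 = 0.1687
S_new/S_old = (A_new/A_old)^z = 0.27^0.1687 = exp(0.1687 × -1.3093) = 0.8018
Fraction lost = 1 − 0.8018 = 0.1982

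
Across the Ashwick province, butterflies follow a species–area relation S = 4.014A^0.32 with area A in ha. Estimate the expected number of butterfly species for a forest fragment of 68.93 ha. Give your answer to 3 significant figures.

S = 4.014 × 68.93^0.32
ln S = ln 4.014 + 0.32 × ln 68.93 = 1.3898 + 0.32 × 4.2331 = 2.7444
S = e^2.7444 ≈ 15.55

15.6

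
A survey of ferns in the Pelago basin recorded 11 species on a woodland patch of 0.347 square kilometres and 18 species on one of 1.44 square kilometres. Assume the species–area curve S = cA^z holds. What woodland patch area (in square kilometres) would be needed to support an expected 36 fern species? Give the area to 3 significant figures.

z = ln(18/11) / ln(1.44/0.347) = 0.4925 / 1.4231 = 0.3461
c = 11 / 0.347^0.3461 = 11 / 0.6933 = 15.87
A = (36/15.87)^(1/0.3461) ⇒ ln A = ln(2.269)/0.3461 = 2.3676
A = e^2.3676 ≈ 10.67 square kilometres

10.7 square kilometres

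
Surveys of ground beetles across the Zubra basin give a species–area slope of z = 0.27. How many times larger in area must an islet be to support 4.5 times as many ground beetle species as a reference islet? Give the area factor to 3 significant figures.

263

(A₂/A₁)^0.27 = 4.5, so A₂/A₁ = 4.5^(1/0.27) = 4.5^3.704
ln(A₂/A₁) = ln 4.5 / 0.27 = 1.5041 / 0.27 = 5.5707
A₂/A₁ = e^5.5707 ≈ 262.6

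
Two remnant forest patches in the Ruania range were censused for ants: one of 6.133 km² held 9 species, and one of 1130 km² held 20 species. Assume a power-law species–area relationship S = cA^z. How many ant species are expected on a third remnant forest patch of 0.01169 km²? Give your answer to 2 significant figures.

3.5

z = ln(20/9) / ln(1130/6.133) = 0.7985 / 5.2163 = 0.1531
c = 9 / 6.133^0.1531 = 9 / 1.32 = 6.818
S₃ = 6.818 × 0.01169^0.1531 = 6.818 × 0.5061 ≈ 3.451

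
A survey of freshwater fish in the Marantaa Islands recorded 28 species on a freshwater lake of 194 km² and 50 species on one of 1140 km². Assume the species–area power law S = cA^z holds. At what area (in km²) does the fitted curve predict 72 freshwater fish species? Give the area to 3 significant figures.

3470 km²

z = ln(50/28) / ln(1140/194) = 0.5798 / 1.7709 = 0.3274
c = 28 / 194^0.3274 = 28 / 5.611 = 4.99
A = (72/4.99)^(1/0.3274) ⇒ ln A = ln(14.43)/0.3274 = 8.1525
A = e^8.1525 ≈ 3472 km²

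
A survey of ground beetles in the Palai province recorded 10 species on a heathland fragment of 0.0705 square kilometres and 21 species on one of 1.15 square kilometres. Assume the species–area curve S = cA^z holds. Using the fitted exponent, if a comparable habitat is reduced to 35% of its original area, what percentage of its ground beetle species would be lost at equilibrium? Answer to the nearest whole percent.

24%

z = ln(21/10) / ln(1.15/0.0705) = 0.7419 / 2.7919 = 0.2657
S_new/S_old = (A_new/A_old)^z = 0.35^0.2657 = exp(0.2657 × -1.0498) = 0.7566
Fraction lost = 1 − 0.7566 = 0.2434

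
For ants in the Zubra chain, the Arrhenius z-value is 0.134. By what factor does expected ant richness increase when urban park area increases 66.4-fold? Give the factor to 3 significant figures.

S₂/S₁ = (A₂/A₁)^z = 66.4^0.134
ln(S₂/S₁) = 0.134 × ln 66.4 = 0.134 × 4.1957 = 0.5622
S₂/S₁ = e^0.5622 ≈ 1.755

1.75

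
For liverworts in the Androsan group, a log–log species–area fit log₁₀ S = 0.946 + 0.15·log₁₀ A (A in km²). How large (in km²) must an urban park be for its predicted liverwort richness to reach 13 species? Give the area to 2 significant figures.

13 = 8.831 × A^0.15  ⇒  A^0.15 = 13/8.831 = 1.472
ln A = ln(1.472) / 0.15 = 0.3867 / 0.15 = 2.5780
A = e^2.5780 ≈ 13.17 km²

13 km²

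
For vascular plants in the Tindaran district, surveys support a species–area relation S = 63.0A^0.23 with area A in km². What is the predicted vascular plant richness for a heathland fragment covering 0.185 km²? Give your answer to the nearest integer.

S = 63 × 0.185^0.23
ln S = ln 63 + 0.23 × ln 0.185 = 4.1431 + 0.23 × -1.6874 = 3.7550
S = e^3.7550 ≈ 42.74

43 species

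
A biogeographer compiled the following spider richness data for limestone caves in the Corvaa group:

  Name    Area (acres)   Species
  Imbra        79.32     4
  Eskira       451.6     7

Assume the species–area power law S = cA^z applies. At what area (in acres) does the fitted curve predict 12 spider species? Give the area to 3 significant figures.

2410 acres

z = ln(7/4) / ln(451.6/79.32) = 0.5596 / 1.7393 = 0.3217
c = 4 / 79.32^0.3217 = 4 / 4.084 = 0.9794
A = (12/0.9794)^(1/0.3217) ⇒ ln A = ln(12.25)/0.3217 = 7.7880
A = e^7.7880 ≈ 2412 acres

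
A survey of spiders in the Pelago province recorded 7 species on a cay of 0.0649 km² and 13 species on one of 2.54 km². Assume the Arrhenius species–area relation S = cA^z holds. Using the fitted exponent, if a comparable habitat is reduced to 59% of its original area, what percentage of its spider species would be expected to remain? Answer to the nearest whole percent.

z = ln(13/7) / ln(2.54/0.0649) = 0.6190 / 3.6671 = 0.1688
S_new/S_old = (A_new/A_old)^z = 0.59^0.1688 = exp(0.1688 × -0.5276) = 0.9148

91%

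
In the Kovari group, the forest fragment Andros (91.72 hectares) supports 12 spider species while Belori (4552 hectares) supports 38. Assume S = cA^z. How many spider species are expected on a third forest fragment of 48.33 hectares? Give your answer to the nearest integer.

10

z = ln(38/12) / ln(4552/91.72) = 1.1527 / 3.9046 = 0.2952
c = 12 / 91.72^0.2952 = 12 / 3.796 = 3.161
S₃ = 3.161 × 48.33^0.2952 = 3.161 × 3.142 ≈ 9.932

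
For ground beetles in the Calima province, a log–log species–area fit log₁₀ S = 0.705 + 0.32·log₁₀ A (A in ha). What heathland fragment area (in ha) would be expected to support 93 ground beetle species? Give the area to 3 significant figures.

8880 ha

93 = 5.07 × A^0.32  ⇒  A^0.32 = 93/5.07 = 18.34
ln A = ln(18.34) / 0.32 = 2.9093 / 0.32 = 9.0915
A = e^9.0915 ≈ 8879 ha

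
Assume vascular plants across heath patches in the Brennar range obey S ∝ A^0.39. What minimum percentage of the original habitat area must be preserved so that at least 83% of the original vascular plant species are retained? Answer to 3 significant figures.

62.0%

Need (A_new/A_old)^0.39 = 0.83, so A_new/A_old = 0.83^(1/0.39) = 0.83^2.564
ln(A_new/A_old) = ln 0.83 / 0.39 = -0.1863 / 0.39 = -0.4778
A_new/A_old = e^-0.4778 ≈ 0.6202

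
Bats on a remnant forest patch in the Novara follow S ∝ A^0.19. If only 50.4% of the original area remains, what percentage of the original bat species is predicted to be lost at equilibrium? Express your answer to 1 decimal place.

S_new/S_old = (A_new/A_old)^z = 0.504^0.19
= exp(0.19 × ln 0.504) = exp(0.19 × -0.6852) = exp(-0.1302) ≈ 0.8779
Fraction lost = 1 − 0.8779 = 0.1221

12.2%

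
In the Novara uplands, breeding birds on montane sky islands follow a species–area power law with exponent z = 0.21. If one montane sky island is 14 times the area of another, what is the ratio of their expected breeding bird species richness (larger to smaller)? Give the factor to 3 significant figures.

1.74

S₂/S₁ = (A₂/A₁)^z = 14^0.21
ln(S₂/S₁) = 0.21 × ln 14 = 0.21 × 2.6391 = 0.5542
S₂/S₁ = e^0.5542 ≈ 1.741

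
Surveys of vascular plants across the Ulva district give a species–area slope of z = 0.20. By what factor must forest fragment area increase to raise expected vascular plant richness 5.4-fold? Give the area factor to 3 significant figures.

(A₂/A₁)^0.2 = 5.4, so A₂/A₁ = 5.4^(1/0.2) = 5.4^5
ln(A₂/A₁) = ln 5.4 / 0.2 = 1.6864 / 0.2 = 8.4320
A₂/A₁ = e^8.4320 ≈ 4592

4590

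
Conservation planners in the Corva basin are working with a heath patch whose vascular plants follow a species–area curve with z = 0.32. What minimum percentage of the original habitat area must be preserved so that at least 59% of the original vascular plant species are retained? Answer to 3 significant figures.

Need (A_new/A_old)^0.32 = 0.59, so A_new/A_old = 0.59^(1/0.32) = 0.59^3.125
ln(A_new/A_old) = ln 0.59 / 0.32 = -0.5276 / 0.32 = -1.6489
A_new/A_old = e^-1.6489 ≈ 0.1923

19.2%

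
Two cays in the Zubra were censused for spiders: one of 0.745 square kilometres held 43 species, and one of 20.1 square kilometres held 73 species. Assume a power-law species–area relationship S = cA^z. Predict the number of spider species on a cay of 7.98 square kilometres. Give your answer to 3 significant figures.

62.9

z = ln(73/43) / ln(20.1/0.745) = 0.5293 / 3.2951 = 0.1606
c = 43 / 0.745^0.1606 = 43 / 0.9538 = 45.08
S₃ = 45.08 × 7.98^0.1606 = 45.08 × 1.396 ≈ 62.93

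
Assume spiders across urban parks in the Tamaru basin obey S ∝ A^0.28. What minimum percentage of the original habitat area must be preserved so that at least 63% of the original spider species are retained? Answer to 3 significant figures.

Need (A_new/A_old)^0.28 = 0.63, so A_new/A_old = 0.63^(1/0.28) = 0.63^3.571
ln(A_new/A_old) = ln 0.63 / 0.28 = -0.4620 / 0.28 = -1.6501
A_new/A_old = e^-1.6501 ≈ 0.192

19.2%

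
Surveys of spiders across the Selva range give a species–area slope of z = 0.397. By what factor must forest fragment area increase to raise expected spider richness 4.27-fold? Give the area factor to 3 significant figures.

38.7

(A₂/A₁)^0.397 = 4.27, so A₂/A₁ = 4.27^(1/0.397) = 4.27^2.519
ln(A₂/A₁) = ln 4.27 / 0.397 = 1.4516 / 0.397 = 3.6565
A₂/A₁ = e^3.6565 ≈ 38.72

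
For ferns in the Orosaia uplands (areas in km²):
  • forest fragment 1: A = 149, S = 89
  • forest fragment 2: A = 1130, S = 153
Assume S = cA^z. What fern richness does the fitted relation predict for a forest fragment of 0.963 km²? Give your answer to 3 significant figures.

z = ln(153/89) / ln(1130/149) = 0.5418 / 2.0260 = 0.2674
c = 89 / 149^0.2674 = 89 / 3.812 = 23.35
S₃ = 23.35 × 0.963^0.2674 = 23.35 × 0.99 ≈ 23.11

23.1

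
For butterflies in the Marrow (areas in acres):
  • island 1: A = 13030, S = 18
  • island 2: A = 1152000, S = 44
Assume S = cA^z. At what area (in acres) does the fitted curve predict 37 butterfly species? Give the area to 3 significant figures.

483000 acres

z = ln(44/18) / ln(1152000/13030) = 0.8938 / 4.4820 = 0.1994
c = 18 / 13030^0.1994 = 18 / 6.616 = 2.721
A = (37/2.721)^(1/0.1994) ⇒ ln A = ln(13.6)/0.1994 = 13.0881
A = e^13.0881 ≈ 483182 acres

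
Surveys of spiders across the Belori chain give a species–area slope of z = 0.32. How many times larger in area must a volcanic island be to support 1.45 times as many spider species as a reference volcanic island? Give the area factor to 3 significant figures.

(A₂/A₁)^0.32 = 1.45, so A₂/A₁ = 1.45^(1/0.32) = 1.45^3.125
ln(A₂/A₁) = ln 1.45 / 0.32 = 0.3716 / 0.32 = 1.1611
A₂/A₁ = e^1.1611 ≈ 3.194

3.19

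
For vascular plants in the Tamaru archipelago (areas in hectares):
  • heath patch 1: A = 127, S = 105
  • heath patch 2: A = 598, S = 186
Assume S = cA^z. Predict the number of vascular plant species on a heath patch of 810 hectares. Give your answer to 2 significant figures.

210

z = ln(186/105) / ln(598/127) = 0.5718 / 1.5494 = 0.3690
c = 105 / 127^0.3690 = 105 / 5.976 = 17.57
S₃ = 17.57 × 810^0.3690 = 17.57 × 11.84 ≈ 208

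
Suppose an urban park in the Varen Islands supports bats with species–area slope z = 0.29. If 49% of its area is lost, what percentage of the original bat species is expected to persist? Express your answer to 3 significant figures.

82.3%

S_new/S_old = (A_new/A_old)^z = 0.51^0.29
= exp(0.29 × ln 0.51) = exp(0.29 × -0.6733) = exp(-0.1953) ≈ 0.8226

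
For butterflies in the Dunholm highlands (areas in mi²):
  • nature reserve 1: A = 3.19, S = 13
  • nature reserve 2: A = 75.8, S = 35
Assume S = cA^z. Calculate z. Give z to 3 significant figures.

0.313

Taking logs: ln S = ln c + z ln A, so z = (ln S₂ − ln S₁)/(ln A₂ − ln A₁).
z = ln(35/13) / ln(75.8/3.19) = ln(2.692) / ln(23.76) = 0.9904 / 3.1681 = 0.3126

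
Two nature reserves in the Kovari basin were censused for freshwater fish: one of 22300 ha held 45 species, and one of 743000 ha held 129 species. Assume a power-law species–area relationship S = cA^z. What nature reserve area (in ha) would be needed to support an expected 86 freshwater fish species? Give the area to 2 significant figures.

190000 ha

z = ln(129/45) / ln(743000/22300) = 1.0531 / 3.5061 = 0.3004
c = 45 / 22300^0.3004 = 45 / 20.24 = 2.224
A = (86/2.224)^(1/0.3004) ⇒ ln A = ln(38.67)/0.3004 = 12.1686
A = e^12.1686 ≈ 192642 ha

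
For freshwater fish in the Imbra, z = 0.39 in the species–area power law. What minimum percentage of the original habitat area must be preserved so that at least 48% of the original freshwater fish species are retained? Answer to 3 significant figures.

15.2%

Need (A_new/A_old)^0.39 = 0.48, so A_new/A_old = 0.48^(1/0.39) = 0.48^2.564
ln(A_new/A_old) = ln 0.48 / 0.39 = -0.7340 / 0.39 = -1.8820
A_new/A_old = e^-1.8820 ≈ 0.1523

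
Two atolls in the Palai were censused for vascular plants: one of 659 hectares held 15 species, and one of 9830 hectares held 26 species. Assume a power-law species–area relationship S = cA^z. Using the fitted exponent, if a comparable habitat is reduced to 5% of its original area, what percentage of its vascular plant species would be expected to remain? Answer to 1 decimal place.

54.3%

z = ln(26/15) / ln(9830/659) = 0.5500 / 2.7025 = 0.2035
S_new/S_old = (A_new/A_old)^z = 0.05^0.2035 = exp(0.2035 × -2.9957) = 0.5435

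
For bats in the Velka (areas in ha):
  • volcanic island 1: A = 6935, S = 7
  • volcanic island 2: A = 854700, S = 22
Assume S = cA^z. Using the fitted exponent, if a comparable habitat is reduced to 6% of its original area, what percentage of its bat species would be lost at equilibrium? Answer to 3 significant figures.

z = ln(22/7) / ln(854700/6935) = 1.1451 / 4.8142 = 0.2379
S_new/S_old = (A_new/A_old)^z = 0.06^0.2379 = exp(0.2379 × -2.8134) = 0.5121
Fraction lost = 1 − 0.5121 = 0.4879

48.8%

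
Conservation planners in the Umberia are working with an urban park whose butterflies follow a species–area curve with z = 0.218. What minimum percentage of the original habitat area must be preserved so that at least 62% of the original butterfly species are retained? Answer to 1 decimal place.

11.2%

Need (A_new/A_old)^0.218 = 0.62, so A_new/A_old = 0.62^(1/0.218) = 0.62^4.587
ln(A_new/A_old) = ln 0.62 / 0.218 = -0.4780 / 0.218 = -2.1928
A_new/A_old = e^-2.1928 ≈ 0.1116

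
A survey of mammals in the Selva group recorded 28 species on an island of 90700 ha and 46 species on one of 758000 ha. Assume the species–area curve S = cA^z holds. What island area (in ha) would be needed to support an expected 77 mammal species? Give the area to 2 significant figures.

6900000 ha

z = ln(46/28) / ln(758000/90700) = 0.4964 / 2.1231 = 0.2338
c = 28 / 90700^0.2338 = 28 / 14.43 = 1.941
A = (77/1.941)^(1/0.2338) ⇒ ln A = ln(39.68)/0.2338 = 15.7417
A = e^15.7417 ≈ 6863003 ha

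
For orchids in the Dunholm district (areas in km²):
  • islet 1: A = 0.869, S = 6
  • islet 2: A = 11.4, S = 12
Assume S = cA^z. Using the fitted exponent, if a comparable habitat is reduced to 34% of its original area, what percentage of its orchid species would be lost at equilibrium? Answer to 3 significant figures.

z = ln(12/6) / ln(11.4/0.869) = 0.6931 / 2.5740 = 0.2693
S_new/S_old = (A_new/A_old)^z = 0.34^0.2693 = exp(0.2693 × -1.0788) = 0.7479
Fraction lost = 1 − 0.7479 = 0.2521

25.2%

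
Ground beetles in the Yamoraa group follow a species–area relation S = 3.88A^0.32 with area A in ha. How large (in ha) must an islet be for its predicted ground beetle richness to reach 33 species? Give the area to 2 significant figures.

800 ha

33 = 3.88 × A^0.32  ⇒  A^0.32 = 33/3.88 = 8.505
ln A = ln(8.505) / 0.32 = 2.1407 / 0.32 = 6.6896
A = e^6.6896 ≈ 804 ha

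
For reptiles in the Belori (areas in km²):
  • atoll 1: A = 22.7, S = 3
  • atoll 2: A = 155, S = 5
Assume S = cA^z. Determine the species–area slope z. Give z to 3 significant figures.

Taking logs: ln S = ln c + z ln A, so z = (ln S₂ − ln S₁)/(ln A₂ − ln A₁).
z = ln(5/3) / ln(155/22.7) = ln(1.667) / ln(6.828) = 0.5108 / 1.9211 = 0.2659

0.266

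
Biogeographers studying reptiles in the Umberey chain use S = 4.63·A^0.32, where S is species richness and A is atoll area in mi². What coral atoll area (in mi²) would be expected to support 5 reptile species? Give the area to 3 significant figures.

5 = 4.63 × A^0.32  ⇒  A^0.32 = 5/4.63 = 1.08
ln A = ln(1.08) / 0.32 = 0.0769 / 0.32 = 0.2403
A = e^0.2403 ≈ 1.272 mi²

1.27 mi²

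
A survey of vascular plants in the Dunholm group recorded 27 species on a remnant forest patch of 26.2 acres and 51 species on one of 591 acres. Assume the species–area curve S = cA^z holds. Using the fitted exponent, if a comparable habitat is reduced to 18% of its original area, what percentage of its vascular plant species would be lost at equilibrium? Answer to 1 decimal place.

29.5%

z = ln(51/27) / ln(591/26.2) = 0.6360 / 3.1161 = 0.2041
S_new/S_old = (A_new/A_old)^z = 0.18^0.2041 = exp(0.2041 × -1.7148) = 0.7047
Fraction lost = 1 − 0.7047 = 0.2953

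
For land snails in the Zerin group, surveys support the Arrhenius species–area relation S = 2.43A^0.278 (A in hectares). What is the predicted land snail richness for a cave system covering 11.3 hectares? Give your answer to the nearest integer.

5 species

S = 2.43 × 11.3^0.278
ln S = ln 2.43 + 0.278 × ln 11.3 = 0.8879 + 0.278 × 2.4248 = 1.5620
S = e^1.5620 ≈ 4.768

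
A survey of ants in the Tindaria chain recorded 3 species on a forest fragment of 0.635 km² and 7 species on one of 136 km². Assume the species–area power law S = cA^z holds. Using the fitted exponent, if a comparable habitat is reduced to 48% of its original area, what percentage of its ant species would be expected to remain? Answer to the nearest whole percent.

89%

z = ln(7/3) / ln(136/0.635) = 0.8473 / 5.3668 = 0.1579
S_new/S_old = (A_new/A_old)^z = 0.48^0.1579 = exp(0.1579 × -0.7340) = 0.8906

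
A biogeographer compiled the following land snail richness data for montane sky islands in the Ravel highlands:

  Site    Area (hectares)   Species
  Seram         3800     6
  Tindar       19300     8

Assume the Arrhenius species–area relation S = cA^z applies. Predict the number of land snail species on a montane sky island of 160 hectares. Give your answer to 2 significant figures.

3.4

z = ln(8/6) / ln(19300/3800) = 0.2877 / 1.6251 = 0.1770
c = 6 / 3800^0.1770 = 6 / 4.302 = 1.395
S₃ = 1.395 × 160^0.1770 = 1.395 × 2.456 ≈ 3.425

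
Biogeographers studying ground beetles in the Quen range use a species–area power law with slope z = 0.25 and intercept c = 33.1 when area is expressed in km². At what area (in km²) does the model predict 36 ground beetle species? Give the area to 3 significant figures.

36 = 33.1 × A^0.25  ⇒  A^0.25 = 36/33.1 = 1.088
ln A = ln(1.088) / 0.25 = 0.0840 / 0.25 = 0.3359
A = e^0.3359 ≈ 1.399 km²

1.40 km²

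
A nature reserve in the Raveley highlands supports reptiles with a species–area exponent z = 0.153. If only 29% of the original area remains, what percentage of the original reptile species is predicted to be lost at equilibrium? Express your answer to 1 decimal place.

17.3%

S_new/S_old = (A_new/A_old)^z = 0.29^0.153
= exp(0.153 × ln 0.29) = exp(0.153 × -1.2379) = exp(-0.1894) ≈ 0.8275
Fraction lost = 1 − 0.8275 = 0.1725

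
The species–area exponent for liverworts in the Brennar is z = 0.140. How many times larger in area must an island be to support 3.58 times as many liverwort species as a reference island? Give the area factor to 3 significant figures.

(A₂/A₁)^0.14 = 3.58, so A₂/A₁ = 3.58^(1/0.14) = 3.58^7.143
ln(A₂/A₁) = ln 3.58 / 0.14 = 1.2754 / 0.14 = 9.1097
A₂/A₁ = e^9.1097 ≈ 9043

9040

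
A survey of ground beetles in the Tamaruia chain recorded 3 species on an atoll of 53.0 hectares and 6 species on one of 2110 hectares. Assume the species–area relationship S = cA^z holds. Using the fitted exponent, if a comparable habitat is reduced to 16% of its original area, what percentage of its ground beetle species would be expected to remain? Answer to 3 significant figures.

70.8%

z = ln(6/3) / ln(2110/53) = 0.6931 / 3.6842 = 0.1881
S_new/S_old = (A_new/A_old)^z = 0.16^0.1881 = exp(0.1881 × -1.8326) = 0.7084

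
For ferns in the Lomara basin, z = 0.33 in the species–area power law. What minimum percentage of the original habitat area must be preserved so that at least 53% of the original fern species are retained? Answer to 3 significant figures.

14.6%

Need (A_new/A_old)^0.33 = 0.53, so A_new/A_old = 0.53^(1/0.33) = 0.53^3.03
ln(A_new/A_old) = ln 0.53 / 0.33 = -0.6349 / 0.33 = -1.9239
A_new/A_old = e^-1.9239 ≈ 0.146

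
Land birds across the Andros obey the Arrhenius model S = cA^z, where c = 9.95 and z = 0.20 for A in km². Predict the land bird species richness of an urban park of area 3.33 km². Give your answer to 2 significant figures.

13

S = 9.95 × 3.33^0.2 = 9.95 × 1.272 ≈ 12.66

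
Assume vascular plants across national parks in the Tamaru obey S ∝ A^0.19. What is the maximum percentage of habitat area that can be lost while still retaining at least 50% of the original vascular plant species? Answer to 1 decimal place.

Need (A_new/A_old)^0.19 = 0.5, so A_new/A_old = 0.5^(1/0.19) = 0.5^5.263
ln(A_new/A_old) = ln 0.5 / 0.19 = -0.6931 / 0.19 = -3.6481
A_new/A_old = e^-3.6481 ≈ 0.02604
Fraction that can be lost = 1 − 0.02604 = 0.974

97.4%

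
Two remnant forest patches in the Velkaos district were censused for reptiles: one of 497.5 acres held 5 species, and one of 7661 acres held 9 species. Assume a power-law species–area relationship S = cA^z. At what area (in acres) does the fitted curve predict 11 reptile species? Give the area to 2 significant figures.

z = ln(9/5) / ln(7661/497.5) = 0.5878 / 2.7343 = 0.2150
c = 5 / 497.5^0.2150 = 5 / 3.799 = 1.316
A = (11/1.316)^(1/0.2150) ⇒ ln A = ln(8.359)/0.2150 = 9.8774
A = e^9.8774 ≈ 19485 acres

19000 acres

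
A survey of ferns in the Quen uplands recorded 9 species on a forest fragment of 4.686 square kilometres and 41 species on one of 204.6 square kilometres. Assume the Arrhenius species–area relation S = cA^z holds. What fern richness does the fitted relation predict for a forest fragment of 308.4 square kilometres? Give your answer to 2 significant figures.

z = ln(41/9) / ln(204.6/4.686) = 1.5163 / 3.7765 = 0.4015
c = 9 / 4.686^0.4015 = 9 / 1.859 = 4.841
S₃ = 4.841 × 308.4^0.4015 = 4.841 × 9.987 ≈ 48.34

48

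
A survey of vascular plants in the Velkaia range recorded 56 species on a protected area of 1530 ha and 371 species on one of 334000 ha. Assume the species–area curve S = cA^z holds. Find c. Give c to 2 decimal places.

z = ln(S₂/S₁) / ln(A₂/A₁) = ln(371/56) / ln(334000/1530) = 1.8909 / 5.3859 = 0.3511
c = S₁ / A₁^z = 56 / 1530^0.3511 = 56 / 13.12 = 4.267

4.27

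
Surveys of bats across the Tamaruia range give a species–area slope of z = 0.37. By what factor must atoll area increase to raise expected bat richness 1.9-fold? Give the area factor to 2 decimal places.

(A₂/A₁)^0.37 = 1.9, so A₂/A₁ = 1.9^(1/0.37) = 1.9^2.703
ln(A₂/A₁) = ln 1.9 / 0.37 = 0.6419 / 0.37 = 1.7347
A₂/A₁ = e^1.7347 ≈ 5.667

5.67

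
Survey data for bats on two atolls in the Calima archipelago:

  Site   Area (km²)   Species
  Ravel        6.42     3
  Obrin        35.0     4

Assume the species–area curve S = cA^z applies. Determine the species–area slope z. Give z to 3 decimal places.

0.170

Taking logs: ln S = ln c + z ln A, so z = (ln S₂ − ln S₁)/(ln A₂ − ln A₁).
z = ln(4/3) / ln(35/6.42) = ln(1.333) / ln(5.452) = 0.2877 / 1.6959 = 0.1696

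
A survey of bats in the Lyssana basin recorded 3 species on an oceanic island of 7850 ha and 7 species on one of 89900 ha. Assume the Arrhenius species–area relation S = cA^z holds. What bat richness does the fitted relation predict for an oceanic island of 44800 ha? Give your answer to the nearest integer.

z = ln(7/3) / ln(89900/7850) = 0.8473 / 2.4382 = 0.3475
c = 3 / 7850^0.3475 = 3 / 22.57 = 0.1329
S₃ = 0.1329 × 44800^0.3475 = 0.1329 × 41.34 ≈ 5.495

5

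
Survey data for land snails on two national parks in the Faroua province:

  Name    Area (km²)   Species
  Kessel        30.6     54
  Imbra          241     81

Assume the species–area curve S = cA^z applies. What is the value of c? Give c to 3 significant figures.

z = ln(S₂/S₁) / ln(A₂/A₁) = ln(81/54) / ln(241/30.6) = 0.4055 / 2.0638 = 0.1965
c = S₁ / A₁^z = 54 / 30.6^0.1965 = 54 / 1.958 = 27.57

27.6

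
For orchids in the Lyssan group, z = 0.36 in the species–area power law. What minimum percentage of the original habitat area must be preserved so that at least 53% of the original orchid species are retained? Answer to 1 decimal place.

Need (A_new/A_old)^0.36 = 0.53, so A_new/A_old = 0.53^(1/0.36) = 0.53^2.778
ln(A_new/A_old) = ln 0.53 / 0.36 = -0.6349 / 0.36 = -1.7636
A_new/A_old = e^-1.7636 ≈ 0.1714

17.1%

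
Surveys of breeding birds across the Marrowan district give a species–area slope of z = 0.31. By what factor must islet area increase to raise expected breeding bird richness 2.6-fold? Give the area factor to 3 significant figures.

21.8

(A₂/A₁)^0.31 = 2.6, so A₂/A₁ = 2.6^(1/0.31) = 2.6^3.226
ln(A₂/A₁) = ln 2.6 / 0.31 = 0.9555 / 0.31 = 3.0823
A₂/A₁ = e^3.0823 ≈ 21.81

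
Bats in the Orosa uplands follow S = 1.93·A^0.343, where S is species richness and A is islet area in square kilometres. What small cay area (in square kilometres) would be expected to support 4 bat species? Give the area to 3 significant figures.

8.37 square kilometres

4 = 1.93 × A^0.343  ⇒  A^0.343 = 4/1.93 = 2.073
ln A = ln(2.073) / 0.343 = 0.7288 / 0.343 = 2.1247
A = e^2.1247 ≈ 8.37 square kilometres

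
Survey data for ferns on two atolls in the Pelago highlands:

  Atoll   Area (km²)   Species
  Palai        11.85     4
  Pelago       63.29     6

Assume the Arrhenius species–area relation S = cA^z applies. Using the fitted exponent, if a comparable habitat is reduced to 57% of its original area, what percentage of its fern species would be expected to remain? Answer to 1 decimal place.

z = ln(6/4) / ln(63.29/11.85) = 0.4055 / 1.6754 = 0.2420
S_new/S_old = (A_new/A_old)^z = 0.57^0.2420 = exp(0.2420 × -0.5621) = 0.8728

87.3%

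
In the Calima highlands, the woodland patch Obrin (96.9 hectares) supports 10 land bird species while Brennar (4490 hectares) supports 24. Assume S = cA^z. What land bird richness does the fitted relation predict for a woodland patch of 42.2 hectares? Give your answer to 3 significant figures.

z = ln(24/10) / ln(4490/96.9) = 0.8755 / 3.8359 = 0.2282
c = 10 / 96.9^0.2282 = 10 / 2.84 = 3.521
S₃ = 3.521 × 42.2^0.2282 = 3.521 × 2.349 ≈ 8.272

8.27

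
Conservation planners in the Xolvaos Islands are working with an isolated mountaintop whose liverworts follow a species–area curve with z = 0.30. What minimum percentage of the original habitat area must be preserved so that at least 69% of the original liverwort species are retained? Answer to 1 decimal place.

Need (A_new/A_old)^0.3 = 0.69, so A_new/A_old = 0.69^(1/0.3) = 0.69^3.333
ln(A_new/A_old) = ln 0.69 / 0.3 = -0.3711 / 0.3 = -1.2369
A_new/A_old = e^-1.2369 ≈ 0.2903

29.0%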